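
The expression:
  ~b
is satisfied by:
  {b: False}


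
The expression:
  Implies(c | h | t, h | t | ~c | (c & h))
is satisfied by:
  {h: True, t: True, c: False}
  {h: True, c: False, t: False}
  {t: True, c: False, h: False}
  {t: False, c: False, h: False}
  {h: True, t: True, c: True}
  {h: True, c: True, t: False}
  {t: True, c: True, h: False}


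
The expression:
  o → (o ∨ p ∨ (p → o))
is always true.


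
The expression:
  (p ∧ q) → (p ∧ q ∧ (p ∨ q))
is always true.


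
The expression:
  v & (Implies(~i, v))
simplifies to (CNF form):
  v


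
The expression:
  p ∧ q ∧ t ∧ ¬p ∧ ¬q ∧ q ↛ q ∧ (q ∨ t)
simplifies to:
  False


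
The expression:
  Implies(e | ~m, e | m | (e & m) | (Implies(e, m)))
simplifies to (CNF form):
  True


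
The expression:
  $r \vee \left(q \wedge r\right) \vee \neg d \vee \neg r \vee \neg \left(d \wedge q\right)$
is always true.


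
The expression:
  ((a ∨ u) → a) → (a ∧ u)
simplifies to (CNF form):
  u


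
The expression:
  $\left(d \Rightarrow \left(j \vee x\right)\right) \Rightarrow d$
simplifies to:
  $d$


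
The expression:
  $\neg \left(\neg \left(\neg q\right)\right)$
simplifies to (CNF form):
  $\neg q$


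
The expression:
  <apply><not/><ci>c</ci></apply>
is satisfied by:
  {c: False}


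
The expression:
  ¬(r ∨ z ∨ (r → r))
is never true.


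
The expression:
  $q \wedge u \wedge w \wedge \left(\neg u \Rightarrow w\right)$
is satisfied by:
  {u: True, w: True, q: True}


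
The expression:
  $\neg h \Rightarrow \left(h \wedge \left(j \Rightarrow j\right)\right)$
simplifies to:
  $h$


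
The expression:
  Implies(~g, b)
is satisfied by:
  {b: True, g: True}
  {b: True, g: False}
  {g: True, b: False}


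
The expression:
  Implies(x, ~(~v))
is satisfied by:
  {v: True, x: False}
  {x: False, v: False}
  {x: True, v: True}


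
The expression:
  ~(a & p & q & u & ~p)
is always true.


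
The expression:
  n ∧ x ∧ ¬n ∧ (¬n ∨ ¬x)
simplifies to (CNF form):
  False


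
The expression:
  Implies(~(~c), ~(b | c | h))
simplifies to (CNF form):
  ~c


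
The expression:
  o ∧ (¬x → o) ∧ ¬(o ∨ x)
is never true.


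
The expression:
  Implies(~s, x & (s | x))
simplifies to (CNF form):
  s | x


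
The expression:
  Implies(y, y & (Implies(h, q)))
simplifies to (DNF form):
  q | ~h | ~y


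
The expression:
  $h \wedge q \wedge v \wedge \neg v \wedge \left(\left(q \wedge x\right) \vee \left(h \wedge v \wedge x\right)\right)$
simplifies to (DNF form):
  $\text{False}$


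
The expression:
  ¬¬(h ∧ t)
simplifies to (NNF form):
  h ∧ t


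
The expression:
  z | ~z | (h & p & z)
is always true.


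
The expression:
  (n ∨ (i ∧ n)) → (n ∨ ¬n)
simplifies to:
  True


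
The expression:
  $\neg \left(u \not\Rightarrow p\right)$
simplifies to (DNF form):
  $p \vee \neg u$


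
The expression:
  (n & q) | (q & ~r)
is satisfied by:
  {n: True, q: True, r: False}
  {q: True, r: False, n: False}
  {r: True, n: True, q: True}


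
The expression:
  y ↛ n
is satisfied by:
  {y: True, n: False}


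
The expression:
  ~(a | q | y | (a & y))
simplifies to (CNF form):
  ~a & ~q & ~y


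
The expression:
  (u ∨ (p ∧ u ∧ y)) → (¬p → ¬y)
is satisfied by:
  {p: True, u: False, y: False}
  {u: False, y: False, p: False}
  {y: True, p: True, u: False}
  {y: True, u: False, p: False}
  {p: True, u: True, y: False}
  {u: True, p: False, y: False}
  {y: True, u: True, p: True}


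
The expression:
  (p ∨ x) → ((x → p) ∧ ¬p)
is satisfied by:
  {x: False, p: False}


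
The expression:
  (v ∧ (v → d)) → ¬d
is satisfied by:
  {v: False, d: False}
  {d: True, v: False}
  {v: True, d: False}


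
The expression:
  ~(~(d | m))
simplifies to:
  d | m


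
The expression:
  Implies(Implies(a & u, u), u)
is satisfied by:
  {u: True}


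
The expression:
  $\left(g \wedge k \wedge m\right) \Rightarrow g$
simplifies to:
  $\text{True}$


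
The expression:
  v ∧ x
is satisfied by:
  {x: True, v: True}


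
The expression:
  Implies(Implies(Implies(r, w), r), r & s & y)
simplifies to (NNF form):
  ~r | (s & y)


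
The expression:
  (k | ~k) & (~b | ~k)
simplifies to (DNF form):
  ~b | ~k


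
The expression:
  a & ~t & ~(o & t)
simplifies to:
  a & ~t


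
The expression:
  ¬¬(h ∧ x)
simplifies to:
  h ∧ x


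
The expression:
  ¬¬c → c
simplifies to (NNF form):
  True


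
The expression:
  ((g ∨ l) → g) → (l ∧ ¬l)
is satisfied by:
  {l: True, g: False}


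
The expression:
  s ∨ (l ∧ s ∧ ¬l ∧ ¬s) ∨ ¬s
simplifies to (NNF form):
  True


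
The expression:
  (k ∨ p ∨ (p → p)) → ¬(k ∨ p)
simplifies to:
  ¬k ∧ ¬p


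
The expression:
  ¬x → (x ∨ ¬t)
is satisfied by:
  {x: True, t: False}
  {t: False, x: False}
  {t: True, x: True}


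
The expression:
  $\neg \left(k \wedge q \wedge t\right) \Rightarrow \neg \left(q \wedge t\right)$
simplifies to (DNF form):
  $k \vee \neg q \vee \neg t$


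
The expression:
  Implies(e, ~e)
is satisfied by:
  {e: False}


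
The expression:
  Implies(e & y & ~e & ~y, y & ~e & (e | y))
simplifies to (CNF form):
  True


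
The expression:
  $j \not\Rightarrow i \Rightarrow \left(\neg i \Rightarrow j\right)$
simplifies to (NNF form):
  $\text{True}$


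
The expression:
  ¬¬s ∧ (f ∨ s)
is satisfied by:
  {s: True}


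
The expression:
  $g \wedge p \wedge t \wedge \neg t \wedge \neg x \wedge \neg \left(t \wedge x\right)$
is never true.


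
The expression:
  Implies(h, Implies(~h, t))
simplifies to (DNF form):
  True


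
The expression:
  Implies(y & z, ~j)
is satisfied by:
  {z: False, y: False, j: False}
  {j: True, z: False, y: False}
  {y: True, z: False, j: False}
  {j: True, y: True, z: False}
  {z: True, j: False, y: False}
  {j: True, z: True, y: False}
  {y: True, z: True, j: False}


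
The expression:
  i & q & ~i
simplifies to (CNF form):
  False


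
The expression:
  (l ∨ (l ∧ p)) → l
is always true.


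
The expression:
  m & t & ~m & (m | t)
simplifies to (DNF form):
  False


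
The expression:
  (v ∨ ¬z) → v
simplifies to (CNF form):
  v ∨ z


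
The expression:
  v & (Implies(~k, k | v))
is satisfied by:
  {v: True}


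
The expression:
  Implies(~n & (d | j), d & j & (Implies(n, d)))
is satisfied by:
  {n: True, d: False, j: False}
  {j: True, n: True, d: False}
  {n: True, d: True, j: False}
  {j: True, n: True, d: True}
  {j: False, d: False, n: False}
  {j: True, d: True, n: False}


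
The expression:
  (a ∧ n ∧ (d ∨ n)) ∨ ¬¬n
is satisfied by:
  {n: True}


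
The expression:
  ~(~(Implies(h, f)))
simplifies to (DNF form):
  f | ~h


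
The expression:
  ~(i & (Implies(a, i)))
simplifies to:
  ~i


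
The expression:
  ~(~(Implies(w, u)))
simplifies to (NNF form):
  u | ~w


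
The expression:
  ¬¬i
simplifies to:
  i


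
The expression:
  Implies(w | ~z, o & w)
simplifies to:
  (o & w) | (z & ~w)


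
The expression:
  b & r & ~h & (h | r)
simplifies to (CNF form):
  b & r & ~h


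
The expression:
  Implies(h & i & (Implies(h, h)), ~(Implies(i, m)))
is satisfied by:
  {h: False, m: False, i: False}
  {i: True, h: False, m: False}
  {m: True, h: False, i: False}
  {i: True, m: True, h: False}
  {h: True, i: False, m: False}
  {i: True, h: True, m: False}
  {m: True, h: True, i: False}


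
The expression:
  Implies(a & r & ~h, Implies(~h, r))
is always true.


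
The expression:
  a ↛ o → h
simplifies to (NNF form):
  h ∨ o ∨ ¬a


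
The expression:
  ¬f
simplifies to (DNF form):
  ¬f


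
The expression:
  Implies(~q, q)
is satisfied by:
  {q: True}


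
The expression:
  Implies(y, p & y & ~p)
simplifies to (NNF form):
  ~y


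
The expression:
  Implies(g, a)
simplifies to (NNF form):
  a | ~g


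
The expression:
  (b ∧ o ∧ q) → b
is always true.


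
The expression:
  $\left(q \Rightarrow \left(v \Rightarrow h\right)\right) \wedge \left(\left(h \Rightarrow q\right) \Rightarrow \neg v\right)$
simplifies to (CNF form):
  $\left(h \vee \neg v\right) \wedge \left(\neg q \vee \neg v\right)$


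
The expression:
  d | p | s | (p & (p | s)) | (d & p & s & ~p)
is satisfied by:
  {d: True, p: True, s: True}
  {d: True, p: True, s: False}
  {d: True, s: True, p: False}
  {d: True, s: False, p: False}
  {p: True, s: True, d: False}
  {p: True, s: False, d: False}
  {s: True, p: False, d: False}


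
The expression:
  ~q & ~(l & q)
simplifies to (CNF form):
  ~q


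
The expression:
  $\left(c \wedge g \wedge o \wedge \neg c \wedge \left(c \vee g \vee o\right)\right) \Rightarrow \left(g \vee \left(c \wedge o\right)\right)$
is always true.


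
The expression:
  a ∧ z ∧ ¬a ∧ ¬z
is never true.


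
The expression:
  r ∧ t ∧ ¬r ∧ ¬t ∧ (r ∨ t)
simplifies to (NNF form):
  False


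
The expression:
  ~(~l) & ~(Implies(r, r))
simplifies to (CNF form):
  False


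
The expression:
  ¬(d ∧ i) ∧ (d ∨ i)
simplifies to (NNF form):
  (d ∧ ¬i) ∨ (i ∧ ¬d)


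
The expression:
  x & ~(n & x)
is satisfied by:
  {x: True, n: False}


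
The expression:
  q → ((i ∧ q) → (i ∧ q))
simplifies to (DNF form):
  True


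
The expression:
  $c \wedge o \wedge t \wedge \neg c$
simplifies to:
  $\text{False}$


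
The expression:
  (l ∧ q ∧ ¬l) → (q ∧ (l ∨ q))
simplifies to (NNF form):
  True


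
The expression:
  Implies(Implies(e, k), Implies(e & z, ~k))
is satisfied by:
  {k: False, z: False, e: False}
  {e: True, k: False, z: False}
  {z: True, k: False, e: False}
  {e: True, z: True, k: False}
  {k: True, e: False, z: False}
  {e: True, k: True, z: False}
  {z: True, k: True, e: False}


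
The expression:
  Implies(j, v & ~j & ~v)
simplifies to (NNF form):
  ~j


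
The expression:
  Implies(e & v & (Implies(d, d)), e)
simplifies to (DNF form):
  True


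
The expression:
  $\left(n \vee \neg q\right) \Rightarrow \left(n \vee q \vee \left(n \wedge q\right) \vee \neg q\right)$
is always true.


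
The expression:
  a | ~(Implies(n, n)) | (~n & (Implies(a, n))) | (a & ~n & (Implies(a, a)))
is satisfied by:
  {a: True, n: False}
  {n: False, a: False}
  {n: True, a: True}


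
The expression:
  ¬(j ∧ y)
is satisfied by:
  {y: False, j: False}
  {j: True, y: False}
  {y: True, j: False}


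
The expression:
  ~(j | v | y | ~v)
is never true.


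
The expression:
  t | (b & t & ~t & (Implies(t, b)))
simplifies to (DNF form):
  t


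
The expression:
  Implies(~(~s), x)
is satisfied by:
  {x: True, s: False}
  {s: False, x: False}
  {s: True, x: True}


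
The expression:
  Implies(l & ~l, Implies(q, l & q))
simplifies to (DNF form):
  True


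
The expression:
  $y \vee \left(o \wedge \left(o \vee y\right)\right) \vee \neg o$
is always true.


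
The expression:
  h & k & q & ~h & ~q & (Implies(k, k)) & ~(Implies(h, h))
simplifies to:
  False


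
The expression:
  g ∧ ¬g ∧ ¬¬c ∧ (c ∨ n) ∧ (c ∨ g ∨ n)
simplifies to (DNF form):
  False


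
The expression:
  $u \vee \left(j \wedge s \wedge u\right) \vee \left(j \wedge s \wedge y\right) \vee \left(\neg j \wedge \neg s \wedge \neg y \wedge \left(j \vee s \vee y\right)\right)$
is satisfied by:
  {u: True, j: True, y: True, s: True}
  {u: True, j: True, y: True, s: False}
  {u: True, j: True, s: True, y: False}
  {u: True, j: True, s: False, y: False}
  {u: True, y: True, s: True, j: False}
  {u: True, y: True, s: False, j: False}
  {u: True, y: False, s: True, j: False}
  {u: True, y: False, s: False, j: False}
  {j: True, y: True, s: True, u: False}


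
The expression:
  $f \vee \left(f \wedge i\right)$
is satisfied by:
  {f: True}


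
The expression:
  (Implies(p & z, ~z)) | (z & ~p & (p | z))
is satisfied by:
  {p: False, z: False}
  {z: True, p: False}
  {p: True, z: False}


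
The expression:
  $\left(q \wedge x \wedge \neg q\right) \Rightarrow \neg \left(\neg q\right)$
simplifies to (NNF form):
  $\text{True}$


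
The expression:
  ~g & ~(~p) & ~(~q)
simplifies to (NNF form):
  p & q & ~g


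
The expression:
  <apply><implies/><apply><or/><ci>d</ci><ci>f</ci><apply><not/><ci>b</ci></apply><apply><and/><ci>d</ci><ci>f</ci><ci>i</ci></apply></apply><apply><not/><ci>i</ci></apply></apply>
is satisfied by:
  {b: True, d: False, i: False, f: False}
  {f: False, d: False, b: False, i: False}
  {f: True, b: True, d: False, i: False}
  {f: True, d: False, b: False, i: False}
  {b: True, d: True, f: False, i: False}
  {d: True, f: False, b: False, i: False}
  {f: True, b: True, d: True, i: False}
  {f: True, d: True, b: False, i: False}
  {i: True, b: True, f: False, d: False}


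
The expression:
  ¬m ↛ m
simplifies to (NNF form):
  True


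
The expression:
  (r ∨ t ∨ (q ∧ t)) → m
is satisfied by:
  {m: True, t: False, r: False}
  {r: True, m: True, t: False}
  {m: True, t: True, r: False}
  {r: True, m: True, t: True}
  {r: False, t: False, m: False}


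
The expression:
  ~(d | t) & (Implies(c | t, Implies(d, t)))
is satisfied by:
  {d: False, t: False}


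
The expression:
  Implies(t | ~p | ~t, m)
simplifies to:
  m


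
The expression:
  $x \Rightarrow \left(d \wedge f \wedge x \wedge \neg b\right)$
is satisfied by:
  {f: True, d: True, b: False, x: False}
  {f: True, d: False, b: False, x: False}
  {d: True, f: False, b: False, x: False}
  {f: False, d: False, b: False, x: False}
  {f: True, b: True, d: True, x: False}
  {f: True, b: True, d: False, x: False}
  {b: True, d: True, f: False, x: False}
  {b: True, d: False, f: False, x: False}
  {x: True, f: True, b: False, d: True}


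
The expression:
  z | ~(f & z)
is always true.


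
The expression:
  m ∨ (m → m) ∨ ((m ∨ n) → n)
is always true.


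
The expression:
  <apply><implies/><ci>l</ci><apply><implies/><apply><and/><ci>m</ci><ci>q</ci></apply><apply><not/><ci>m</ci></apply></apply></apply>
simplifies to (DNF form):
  <apply><or/><apply><not/><ci>l</ci></apply><apply><not/><ci>m</ci></apply><apply><not/><ci>q</ci></apply></apply>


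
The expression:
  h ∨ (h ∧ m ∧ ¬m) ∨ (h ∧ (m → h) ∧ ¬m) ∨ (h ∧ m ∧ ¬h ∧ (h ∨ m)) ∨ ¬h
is always true.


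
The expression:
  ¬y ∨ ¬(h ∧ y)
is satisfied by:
  {h: False, y: False}
  {y: True, h: False}
  {h: True, y: False}


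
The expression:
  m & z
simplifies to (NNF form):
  m & z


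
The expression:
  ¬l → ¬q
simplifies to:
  l ∨ ¬q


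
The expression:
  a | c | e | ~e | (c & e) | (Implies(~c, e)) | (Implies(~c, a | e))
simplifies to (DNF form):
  True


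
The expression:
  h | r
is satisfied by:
  {r: True, h: True}
  {r: True, h: False}
  {h: True, r: False}


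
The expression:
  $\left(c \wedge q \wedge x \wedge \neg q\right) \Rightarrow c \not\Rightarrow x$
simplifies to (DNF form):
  $\text{True}$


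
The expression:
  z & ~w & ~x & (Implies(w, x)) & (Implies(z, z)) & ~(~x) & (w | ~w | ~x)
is never true.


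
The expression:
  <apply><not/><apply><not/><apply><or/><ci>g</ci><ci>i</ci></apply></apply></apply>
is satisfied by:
  {i: True, g: True}
  {i: True, g: False}
  {g: True, i: False}


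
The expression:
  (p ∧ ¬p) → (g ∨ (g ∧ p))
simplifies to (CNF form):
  True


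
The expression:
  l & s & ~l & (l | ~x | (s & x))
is never true.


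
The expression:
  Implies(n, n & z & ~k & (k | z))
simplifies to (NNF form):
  ~n | (z & ~k)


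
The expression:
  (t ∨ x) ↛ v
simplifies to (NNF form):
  ¬v ∧ (t ∨ x)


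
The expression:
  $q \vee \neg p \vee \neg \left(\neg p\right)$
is always true.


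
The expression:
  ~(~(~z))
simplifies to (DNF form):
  ~z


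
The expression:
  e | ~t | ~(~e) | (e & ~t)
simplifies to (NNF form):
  e | ~t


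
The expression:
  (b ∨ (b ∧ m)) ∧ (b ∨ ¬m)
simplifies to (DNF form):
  b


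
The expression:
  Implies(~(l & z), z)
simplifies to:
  z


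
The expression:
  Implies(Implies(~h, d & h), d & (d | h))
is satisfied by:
  {d: True, h: False}
  {h: False, d: False}
  {h: True, d: True}


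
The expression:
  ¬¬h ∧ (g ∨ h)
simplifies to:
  h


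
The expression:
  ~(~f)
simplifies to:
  f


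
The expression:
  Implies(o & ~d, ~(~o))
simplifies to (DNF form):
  True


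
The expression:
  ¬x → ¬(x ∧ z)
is always true.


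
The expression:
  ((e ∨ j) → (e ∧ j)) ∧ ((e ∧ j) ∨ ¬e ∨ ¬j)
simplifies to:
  (e ∧ j) ∨ (¬e ∧ ¬j)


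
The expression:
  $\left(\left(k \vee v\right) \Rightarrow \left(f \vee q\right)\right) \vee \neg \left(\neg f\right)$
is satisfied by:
  {q: True, f: True, v: False, k: False}
  {q: True, k: True, f: True, v: False}
  {q: True, f: True, v: True, k: False}
  {q: True, k: True, f: True, v: True}
  {q: True, v: False, f: False, k: False}
  {q: True, k: True, v: False, f: False}
  {q: True, v: True, f: False, k: False}
  {q: True, k: True, v: True, f: False}
  {f: True, k: False, v: False, q: False}
  {k: True, f: True, v: False, q: False}
  {f: True, v: True, k: False, q: False}
  {k: True, f: True, v: True, q: False}
  {k: False, v: False, f: False, q: False}


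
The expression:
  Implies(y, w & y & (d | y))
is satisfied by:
  {w: True, y: False}
  {y: False, w: False}
  {y: True, w: True}


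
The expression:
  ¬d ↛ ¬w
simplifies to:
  w ∧ ¬d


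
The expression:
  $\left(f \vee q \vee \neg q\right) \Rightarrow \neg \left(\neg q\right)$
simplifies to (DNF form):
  $q$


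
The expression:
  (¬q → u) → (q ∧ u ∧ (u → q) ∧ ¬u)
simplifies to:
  ¬q ∧ ¬u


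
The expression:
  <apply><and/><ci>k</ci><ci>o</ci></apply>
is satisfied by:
  {o: True, k: True}


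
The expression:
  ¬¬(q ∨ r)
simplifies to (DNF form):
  q ∨ r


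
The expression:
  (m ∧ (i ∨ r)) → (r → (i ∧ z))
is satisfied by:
  {i: True, z: True, m: False, r: False}
  {i: True, z: False, m: False, r: False}
  {z: True, i: False, m: False, r: False}
  {i: False, z: False, m: False, r: False}
  {i: True, r: True, z: True, m: False}
  {i: True, r: True, z: False, m: False}
  {r: True, z: True, i: False, m: False}
  {r: True, i: False, z: False, m: False}
  {i: True, m: True, z: True, r: False}
  {i: True, m: True, z: False, r: False}
  {m: True, z: True, i: False, r: False}
  {m: True, i: False, z: False, r: False}
  {i: True, r: True, m: True, z: True}


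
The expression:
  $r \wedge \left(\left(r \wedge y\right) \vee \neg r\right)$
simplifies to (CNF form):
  $r \wedge y$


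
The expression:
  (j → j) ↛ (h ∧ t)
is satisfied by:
  {h: False, t: False}
  {t: True, h: False}
  {h: True, t: False}


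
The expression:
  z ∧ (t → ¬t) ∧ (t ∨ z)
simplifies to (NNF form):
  z ∧ ¬t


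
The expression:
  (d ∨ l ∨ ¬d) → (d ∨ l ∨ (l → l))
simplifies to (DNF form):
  True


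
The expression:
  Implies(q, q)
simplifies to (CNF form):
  True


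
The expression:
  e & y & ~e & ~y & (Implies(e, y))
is never true.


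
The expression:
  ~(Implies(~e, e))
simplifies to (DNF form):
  ~e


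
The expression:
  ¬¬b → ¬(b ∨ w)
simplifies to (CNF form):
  ¬b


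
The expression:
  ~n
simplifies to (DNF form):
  ~n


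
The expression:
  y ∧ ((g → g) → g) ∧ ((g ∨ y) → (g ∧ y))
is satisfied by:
  {g: True, y: True}


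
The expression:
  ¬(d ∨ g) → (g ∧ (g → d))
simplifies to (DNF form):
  d ∨ g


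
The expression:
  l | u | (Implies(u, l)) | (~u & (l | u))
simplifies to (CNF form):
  True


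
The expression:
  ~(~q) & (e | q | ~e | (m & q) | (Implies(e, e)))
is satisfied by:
  {q: True}


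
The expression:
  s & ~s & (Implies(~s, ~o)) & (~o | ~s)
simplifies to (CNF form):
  False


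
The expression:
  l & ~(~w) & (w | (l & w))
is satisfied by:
  {w: True, l: True}


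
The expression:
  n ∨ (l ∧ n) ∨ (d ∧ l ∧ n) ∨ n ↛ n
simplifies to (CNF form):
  n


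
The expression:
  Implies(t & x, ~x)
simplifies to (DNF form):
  ~t | ~x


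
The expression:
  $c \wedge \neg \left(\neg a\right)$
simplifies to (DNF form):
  $a \wedge c$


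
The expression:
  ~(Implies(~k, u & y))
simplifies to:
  ~k & (~u | ~y)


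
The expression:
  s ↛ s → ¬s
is always true.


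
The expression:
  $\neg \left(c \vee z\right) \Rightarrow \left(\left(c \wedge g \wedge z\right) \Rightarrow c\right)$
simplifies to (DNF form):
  $\text{True}$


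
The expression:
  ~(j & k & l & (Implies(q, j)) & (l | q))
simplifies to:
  ~j | ~k | ~l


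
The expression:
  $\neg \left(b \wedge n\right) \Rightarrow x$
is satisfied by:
  {x: True, b: True, n: True}
  {x: True, b: True, n: False}
  {x: True, n: True, b: False}
  {x: True, n: False, b: False}
  {b: True, n: True, x: False}


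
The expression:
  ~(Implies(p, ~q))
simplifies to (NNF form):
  p & q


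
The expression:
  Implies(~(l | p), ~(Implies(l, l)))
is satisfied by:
  {l: True, p: True}
  {l: True, p: False}
  {p: True, l: False}


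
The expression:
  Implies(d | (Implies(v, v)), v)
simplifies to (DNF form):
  v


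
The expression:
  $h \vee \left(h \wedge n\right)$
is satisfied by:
  {h: True}


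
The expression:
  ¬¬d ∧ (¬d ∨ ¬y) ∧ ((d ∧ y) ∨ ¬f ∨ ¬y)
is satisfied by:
  {d: True, y: False}


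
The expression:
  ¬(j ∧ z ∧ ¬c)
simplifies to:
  c ∨ ¬j ∨ ¬z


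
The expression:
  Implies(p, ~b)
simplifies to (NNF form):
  ~b | ~p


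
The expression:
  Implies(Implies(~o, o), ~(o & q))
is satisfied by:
  {o: False, q: False}
  {q: True, o: False}
  {o: True, q: False}


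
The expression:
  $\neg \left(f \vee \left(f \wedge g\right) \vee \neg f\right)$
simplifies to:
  $\text{False}$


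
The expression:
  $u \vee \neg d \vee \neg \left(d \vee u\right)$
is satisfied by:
  {u: True, d: False}
  {d: False, u: False}
  {d: True, u: True}


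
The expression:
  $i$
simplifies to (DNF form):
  $i$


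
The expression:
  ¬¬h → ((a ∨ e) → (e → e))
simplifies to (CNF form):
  True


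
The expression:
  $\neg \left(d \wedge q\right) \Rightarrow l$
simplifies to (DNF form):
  $l \vee \left(d \wedge q\right)$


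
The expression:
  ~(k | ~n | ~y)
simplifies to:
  n & y & ~k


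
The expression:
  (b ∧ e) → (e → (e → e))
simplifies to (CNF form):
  True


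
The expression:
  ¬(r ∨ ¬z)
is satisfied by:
  {z: True, r: False}


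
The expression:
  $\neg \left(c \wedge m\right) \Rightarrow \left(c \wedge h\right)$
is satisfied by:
  {c: True, m: True, h: True}
  {c: True, m: True, h: False}
  {c: True, h: True, m: False}


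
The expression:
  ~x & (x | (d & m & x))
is never true.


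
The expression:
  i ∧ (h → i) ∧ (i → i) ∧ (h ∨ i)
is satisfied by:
  {i: True}


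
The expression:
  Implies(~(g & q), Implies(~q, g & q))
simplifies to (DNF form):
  q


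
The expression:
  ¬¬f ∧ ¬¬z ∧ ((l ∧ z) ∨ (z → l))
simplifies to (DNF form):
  f ∧ l ∧ z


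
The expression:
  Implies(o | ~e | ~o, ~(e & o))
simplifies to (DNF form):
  ~e | ~o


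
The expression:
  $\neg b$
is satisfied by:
  {b: False}


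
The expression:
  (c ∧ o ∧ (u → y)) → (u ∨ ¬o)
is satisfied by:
  {u: True, o: False, c: False}
  {o: False, c: False, u: False}
  {u: True, c: True, o: False}
  {c: True, o: False, u: False}
  {u: True, o: True, c: False}
  {o: True, u: False, c: False}
  {u: True, c: True, o: True}


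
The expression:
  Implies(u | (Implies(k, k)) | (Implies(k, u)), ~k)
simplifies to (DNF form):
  ~k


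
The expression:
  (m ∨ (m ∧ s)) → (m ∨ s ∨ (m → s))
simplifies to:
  True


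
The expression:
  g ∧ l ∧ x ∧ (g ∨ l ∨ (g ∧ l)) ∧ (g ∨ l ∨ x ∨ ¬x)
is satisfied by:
  {x: True, g: True, l: True}


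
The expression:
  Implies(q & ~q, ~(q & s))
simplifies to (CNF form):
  True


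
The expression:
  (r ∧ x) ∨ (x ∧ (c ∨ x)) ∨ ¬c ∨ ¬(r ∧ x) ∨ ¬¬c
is always true.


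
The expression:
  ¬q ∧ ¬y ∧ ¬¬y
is never true.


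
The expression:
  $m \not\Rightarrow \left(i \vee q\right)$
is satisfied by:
  {m: True, q: False, i: False}


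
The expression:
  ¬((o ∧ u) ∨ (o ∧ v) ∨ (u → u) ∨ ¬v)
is never true.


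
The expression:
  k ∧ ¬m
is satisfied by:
  {k: True, m: False}


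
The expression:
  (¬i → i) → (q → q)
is always true.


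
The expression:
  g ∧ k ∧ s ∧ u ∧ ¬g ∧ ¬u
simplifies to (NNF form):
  False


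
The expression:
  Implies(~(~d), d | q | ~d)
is always true.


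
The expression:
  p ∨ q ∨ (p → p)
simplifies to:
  True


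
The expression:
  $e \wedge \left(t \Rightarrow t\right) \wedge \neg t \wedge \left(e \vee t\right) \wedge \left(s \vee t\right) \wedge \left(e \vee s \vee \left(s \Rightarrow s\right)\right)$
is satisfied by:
  {e: True, s: True, t: False}


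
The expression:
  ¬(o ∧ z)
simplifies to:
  ¬o ∨ ¬z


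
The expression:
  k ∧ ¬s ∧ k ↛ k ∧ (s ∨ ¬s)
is never true.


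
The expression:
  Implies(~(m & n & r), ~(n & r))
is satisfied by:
  {m: True, n: False, r: False}
  {m: False, n: False, r: False}
  {r: True, m: True, n: False}
  {r: True, m: False, n: False}
  {n: True, m: True, r: False}
  {n: True, m: False, r: False}
  {n: True, r: True, m: True}


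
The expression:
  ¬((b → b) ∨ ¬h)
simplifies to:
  False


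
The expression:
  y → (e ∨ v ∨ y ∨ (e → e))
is always true.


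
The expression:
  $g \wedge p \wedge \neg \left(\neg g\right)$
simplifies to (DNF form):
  $g \wedge p$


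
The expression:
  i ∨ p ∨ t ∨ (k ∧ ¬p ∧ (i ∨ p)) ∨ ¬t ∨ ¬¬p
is always true.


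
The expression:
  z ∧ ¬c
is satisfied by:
  {z: True, c: False}


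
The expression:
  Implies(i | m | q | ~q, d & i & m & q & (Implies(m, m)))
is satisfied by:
  {m: True, d: True, q: True, i: True}


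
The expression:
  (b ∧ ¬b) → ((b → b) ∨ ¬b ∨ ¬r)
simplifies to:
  True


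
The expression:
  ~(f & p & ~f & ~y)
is always true.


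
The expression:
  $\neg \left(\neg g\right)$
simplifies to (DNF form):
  $g$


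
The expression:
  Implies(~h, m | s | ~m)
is always true.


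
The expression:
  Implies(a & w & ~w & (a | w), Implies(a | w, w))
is always true.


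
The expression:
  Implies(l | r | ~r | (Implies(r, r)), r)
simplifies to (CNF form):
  r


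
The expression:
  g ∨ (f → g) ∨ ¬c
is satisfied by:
  {g: True, c: False, f: False}
  {c: False, f: False, g: False}
  {f: True, g: True, c: False}
  {f: True, c: False, g: False}
  {g: True, c: True, f: False}
  {c: True, g: False, f: False}
  {f: True, c: True, g: True}


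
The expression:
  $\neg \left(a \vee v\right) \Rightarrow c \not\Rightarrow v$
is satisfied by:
  {a: True, v: True, c: True}
  {a: True, v: True, c: False}
  {a: True, c: True, v: False}
  {a: True, c: False, v: False}
  {v: True, c: True, a: False}
  {v: True, c: False, a: False}
  {c: True, v: False, a: False}


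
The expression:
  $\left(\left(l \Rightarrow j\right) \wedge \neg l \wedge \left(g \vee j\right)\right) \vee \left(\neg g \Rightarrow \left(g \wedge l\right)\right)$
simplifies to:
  $g \vee \left(j \wedge \neg l\right)$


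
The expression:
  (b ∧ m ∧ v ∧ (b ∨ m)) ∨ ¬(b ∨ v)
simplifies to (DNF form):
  (v ∧ ¬v) ∨ (¬b ∧ ¬v) ∨ (b ∧ m ∧ v) ∨ (b ∧ m ∧ ¬b) ∨ (b ∧ v ∧ ¬v) ∨ (b ∧ ¬b ∧ ¬v) ∨ (m ∧ v ∧ ¬v) ∨ (m ∧ ¬b ∧ ¬v)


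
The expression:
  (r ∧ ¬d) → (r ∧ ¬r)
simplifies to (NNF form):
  d ∨ ¬r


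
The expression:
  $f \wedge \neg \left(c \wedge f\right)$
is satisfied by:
  {f: True, c: False}


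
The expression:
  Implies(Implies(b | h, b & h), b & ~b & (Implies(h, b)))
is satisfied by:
  {b: True, h: False}
  {h: True, b: False}


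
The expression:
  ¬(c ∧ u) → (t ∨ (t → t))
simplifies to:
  True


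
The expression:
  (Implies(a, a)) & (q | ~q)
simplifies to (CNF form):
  True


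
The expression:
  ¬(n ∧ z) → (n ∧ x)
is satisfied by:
  {x: True, z: True, n: True}
  {x: True, n: True, z: False}
  {z: True, n: True, x: False}


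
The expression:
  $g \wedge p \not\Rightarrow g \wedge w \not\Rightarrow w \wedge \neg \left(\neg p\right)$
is never true.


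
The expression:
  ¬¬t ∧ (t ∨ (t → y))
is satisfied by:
  {t: True}


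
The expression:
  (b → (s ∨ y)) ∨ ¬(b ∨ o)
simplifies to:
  s ∨ y ∨ ¬b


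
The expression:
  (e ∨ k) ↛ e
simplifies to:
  k ∧ ¬e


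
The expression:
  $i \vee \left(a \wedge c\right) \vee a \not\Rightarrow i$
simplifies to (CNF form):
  $a \vee i$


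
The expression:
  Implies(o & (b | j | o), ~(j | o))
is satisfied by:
  {o: False}


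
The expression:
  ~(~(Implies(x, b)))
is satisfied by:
  {b: True, x: False}
  {x: False, b: False}
  {x: True, b: True}


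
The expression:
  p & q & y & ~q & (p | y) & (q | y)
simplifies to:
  False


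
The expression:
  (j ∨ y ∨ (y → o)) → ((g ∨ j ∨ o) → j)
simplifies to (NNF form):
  j ∨ (¬g ∧ ¬o)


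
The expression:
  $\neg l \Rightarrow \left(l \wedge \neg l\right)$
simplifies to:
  $l$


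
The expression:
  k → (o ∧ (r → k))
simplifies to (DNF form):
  o ∨ ¬k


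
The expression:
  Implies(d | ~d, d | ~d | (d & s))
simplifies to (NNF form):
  True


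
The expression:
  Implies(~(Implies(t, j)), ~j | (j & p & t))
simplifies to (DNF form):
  True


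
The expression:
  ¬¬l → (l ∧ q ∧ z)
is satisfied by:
  {q: True, z: True, l: False}
  {q: True, z: False, l: False}
  {z: True, q: False, l: False}
  {q: False, z: False, l: False}
  {q: True, l: True, z: True}


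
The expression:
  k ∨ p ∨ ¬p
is always true.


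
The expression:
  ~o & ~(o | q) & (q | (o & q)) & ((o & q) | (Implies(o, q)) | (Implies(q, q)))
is never true.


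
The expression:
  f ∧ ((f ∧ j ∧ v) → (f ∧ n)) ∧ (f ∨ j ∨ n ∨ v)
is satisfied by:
  {n: True, f: True, v: False, j: False}
  {f: True, n: False, v: False, j: False}
  {j: True, n: True, f: True, v: False}
  {j: True, f: True, n: False, v: False}
  {n: True, v: True, f: True, j: False}
  {v: True, f: True, j: False, n: False}
  {j: True, v: True, f: True, n: True}


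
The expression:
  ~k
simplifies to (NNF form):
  ~k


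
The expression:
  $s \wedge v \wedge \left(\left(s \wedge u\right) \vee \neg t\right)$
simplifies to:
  $s \wedge v \wedge \left(u \vee \neg t\right)$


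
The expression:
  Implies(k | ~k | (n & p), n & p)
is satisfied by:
  {p: True, n: True}


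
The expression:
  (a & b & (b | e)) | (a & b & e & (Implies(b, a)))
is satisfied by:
  {a: True, b: True}


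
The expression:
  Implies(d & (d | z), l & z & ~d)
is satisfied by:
  {d: False}


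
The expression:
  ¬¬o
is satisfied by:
  {o: True}


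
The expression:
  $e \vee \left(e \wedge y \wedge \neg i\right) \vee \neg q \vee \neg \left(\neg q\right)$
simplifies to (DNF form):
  $\text{True}$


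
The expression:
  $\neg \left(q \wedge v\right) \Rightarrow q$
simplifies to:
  $q$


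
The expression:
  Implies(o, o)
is always true.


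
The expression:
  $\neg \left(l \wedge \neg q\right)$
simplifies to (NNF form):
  $q \vee \neg l$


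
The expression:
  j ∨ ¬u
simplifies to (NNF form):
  j ∨ ¬u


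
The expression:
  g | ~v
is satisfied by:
  {g: True, v: False}
  {v: False, g: False}
  {v: True, g: True}


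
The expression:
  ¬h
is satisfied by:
  {h: False}


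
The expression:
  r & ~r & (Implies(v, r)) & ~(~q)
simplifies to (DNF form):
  False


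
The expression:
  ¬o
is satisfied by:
  {o: False}


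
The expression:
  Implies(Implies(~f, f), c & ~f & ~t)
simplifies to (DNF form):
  ~f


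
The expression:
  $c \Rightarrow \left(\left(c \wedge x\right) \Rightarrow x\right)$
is always true.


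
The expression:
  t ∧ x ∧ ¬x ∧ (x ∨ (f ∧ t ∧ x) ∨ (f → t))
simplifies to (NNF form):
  False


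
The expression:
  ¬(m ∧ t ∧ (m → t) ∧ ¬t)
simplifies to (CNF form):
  True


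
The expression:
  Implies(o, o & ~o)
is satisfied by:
  {o: False}


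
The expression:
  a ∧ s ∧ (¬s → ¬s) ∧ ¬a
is never true.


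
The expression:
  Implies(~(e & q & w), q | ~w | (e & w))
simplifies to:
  e | q | ~w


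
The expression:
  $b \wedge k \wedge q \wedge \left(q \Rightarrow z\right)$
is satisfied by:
  {z: True, b: True, q: True, k: True}


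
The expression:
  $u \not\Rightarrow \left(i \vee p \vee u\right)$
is never true.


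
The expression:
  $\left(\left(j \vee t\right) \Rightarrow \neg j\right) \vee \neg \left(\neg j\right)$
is always true.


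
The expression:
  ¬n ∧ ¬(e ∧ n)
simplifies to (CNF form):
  ¬n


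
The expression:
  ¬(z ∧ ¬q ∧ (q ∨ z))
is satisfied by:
  {q: True, z: False}
  {z: False, q: False}
  {z: True, q: True}


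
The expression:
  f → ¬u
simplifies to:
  ¬f ∨ ¬u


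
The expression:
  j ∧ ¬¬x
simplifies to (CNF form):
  j ∧ x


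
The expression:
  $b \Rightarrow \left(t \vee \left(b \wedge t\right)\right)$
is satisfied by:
  {t: True, b: False}
  {b: False, t: False}
  {b: True, t: True}


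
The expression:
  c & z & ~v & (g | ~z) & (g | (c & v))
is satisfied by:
  {c: True, z: True, g: True, v: False}


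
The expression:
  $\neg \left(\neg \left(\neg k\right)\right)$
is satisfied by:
  {k: False}


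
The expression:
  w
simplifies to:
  w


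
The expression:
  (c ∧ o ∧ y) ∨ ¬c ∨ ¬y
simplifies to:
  o ∨ ¬c ∨ ¬y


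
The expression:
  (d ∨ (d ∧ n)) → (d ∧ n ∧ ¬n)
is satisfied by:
  {d: False}


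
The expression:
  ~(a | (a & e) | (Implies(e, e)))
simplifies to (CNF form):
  False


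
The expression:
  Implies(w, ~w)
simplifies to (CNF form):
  ~w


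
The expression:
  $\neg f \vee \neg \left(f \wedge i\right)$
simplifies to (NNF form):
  $\neg f \vee \neg i$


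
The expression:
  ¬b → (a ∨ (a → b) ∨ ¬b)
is always true.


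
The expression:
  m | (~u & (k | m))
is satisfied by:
  {m: True, k: True, u: False}
  {m: True, k: False, u: False}
  {m: True, u: True, k: True}
  {m: True, u: True, k: False}
  {k: True, u: False, m: False}


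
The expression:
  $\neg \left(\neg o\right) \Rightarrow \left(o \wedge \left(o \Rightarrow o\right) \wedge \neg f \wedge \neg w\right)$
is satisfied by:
  {w: False, o: False, f: False}
  {f: True, w: False, o: False}
  {w: True, f: False, o: False}
  {f: True, w: True, o: False}
  {o: True, f: False, w: False}


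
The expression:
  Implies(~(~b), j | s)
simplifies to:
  j | s | ~b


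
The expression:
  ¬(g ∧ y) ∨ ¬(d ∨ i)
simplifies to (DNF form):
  (¬d ∧ ¬i) ∨ ¬g ∨ ¬y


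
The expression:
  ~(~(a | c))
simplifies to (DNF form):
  a | c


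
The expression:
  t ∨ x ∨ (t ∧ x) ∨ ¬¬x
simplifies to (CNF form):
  t ∨ x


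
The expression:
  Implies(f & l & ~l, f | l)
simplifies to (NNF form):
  True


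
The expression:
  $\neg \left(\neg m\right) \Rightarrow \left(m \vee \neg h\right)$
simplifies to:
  $\text{True}$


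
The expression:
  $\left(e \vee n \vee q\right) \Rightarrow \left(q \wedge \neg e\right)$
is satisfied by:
  {q: True, e: False, n: False}
  {e: False, n: False, q: False}
  {n: True, q: True, e: False}


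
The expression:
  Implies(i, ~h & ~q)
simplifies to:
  ~i | (~h & ~q)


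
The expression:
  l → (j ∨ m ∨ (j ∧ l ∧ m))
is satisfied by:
  {j: True, m: True, l: False}
  {j: True, l: False, m: False}
  {m: True, l: False, j: False}
  {m: False, l: False, j: False}
  {j: True, m: True, l: True}
  {j: True, l: True, m: False}
  {m: True, l: True, j: False}


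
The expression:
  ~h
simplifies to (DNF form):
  ~h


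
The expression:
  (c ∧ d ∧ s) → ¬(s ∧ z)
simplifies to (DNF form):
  ¬c ∨ ¬d ∨ ¬s ∨ ¬z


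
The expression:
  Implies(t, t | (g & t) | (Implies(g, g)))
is always true.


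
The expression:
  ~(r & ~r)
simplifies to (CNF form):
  True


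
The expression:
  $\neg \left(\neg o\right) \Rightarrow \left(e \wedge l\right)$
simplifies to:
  $\left(e \wedge l\right) \vee \neg o$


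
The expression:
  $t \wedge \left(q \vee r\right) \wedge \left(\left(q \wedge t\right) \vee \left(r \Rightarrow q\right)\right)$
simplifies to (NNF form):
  $q \wedge t$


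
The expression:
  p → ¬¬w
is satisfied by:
  {w: True, p: False}
  {p: False, w: False}
  {p: True, w: True}


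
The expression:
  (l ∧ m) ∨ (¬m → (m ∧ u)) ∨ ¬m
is always true.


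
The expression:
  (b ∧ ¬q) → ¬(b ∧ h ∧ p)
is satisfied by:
  {q: True, p: False, b: False, h: False}
  {h: False, p: False, q: False, b: False}
  {h: True, q: True, p: False, b: False}
  {h: True, p: False, q: False, b: False}
  {b: True, q: True, h: False, p: False}
  {b: True, h: False, p: False, q: False}
  {b: True, h: True, q: True, p: False}
  {b: True, h: True, p: False, q: False}
  {q: True, p: True, b: False, h: False}
  {p: True, b: False, q: False, h: False}
  {h: True, p: True, q: True, b: False}
  {h: True, p: True, b: False, q: False}
  {q: True, p: True, b: True, h: False}
  {p: True, b: True, h: False, q: False}
  {h: True, p: True, b: True, q: True}


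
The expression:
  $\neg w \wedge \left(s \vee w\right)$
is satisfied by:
  {s: True, w: False}


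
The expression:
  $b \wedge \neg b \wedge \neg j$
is never true.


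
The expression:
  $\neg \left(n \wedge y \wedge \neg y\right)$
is always true.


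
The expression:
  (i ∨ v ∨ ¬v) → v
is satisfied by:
  {v: True}


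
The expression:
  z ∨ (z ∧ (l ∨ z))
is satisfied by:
  {z: True}


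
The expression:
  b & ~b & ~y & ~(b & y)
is never true.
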